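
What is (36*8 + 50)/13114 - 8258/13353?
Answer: -51891049/87555621 ≈ -0.59266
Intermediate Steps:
(36*8 + 50)/13114 - 8258/13353 = (288 + 50)*(1/13114) - 8258*1/13353 = 338*(1/13114) - 8258/13353 = 169/6557 - 8258/13353 = -51891049/87555621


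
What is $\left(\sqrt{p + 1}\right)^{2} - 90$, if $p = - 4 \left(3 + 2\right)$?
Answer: $-109$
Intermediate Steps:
$p = -20$ ($p = \left(-4\right) 5 = -20$)
$\left(\sqrt{p + 1}\right)^{2} - 90 = \left(\sqrt{-20 + 1}\right)^{2} - 90 = \left(\sqrt{-19}\right)^{2} - 90 = \left(i \sqrt{19}\right)^{2} - 90 = -19 - 90 = -109$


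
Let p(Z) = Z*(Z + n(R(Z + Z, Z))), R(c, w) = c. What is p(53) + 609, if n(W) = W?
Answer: 9036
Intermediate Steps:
p(Z) = 3*Z² (p(Z) = Z*(Z + (Z + Z)) = Z*(Z + 2*Z) = Z*(3*Z) = 3*Z²)
p(53) + 609 = 3*53² + 609 = 3*2809 + 609 = 8427 + 609 = 9036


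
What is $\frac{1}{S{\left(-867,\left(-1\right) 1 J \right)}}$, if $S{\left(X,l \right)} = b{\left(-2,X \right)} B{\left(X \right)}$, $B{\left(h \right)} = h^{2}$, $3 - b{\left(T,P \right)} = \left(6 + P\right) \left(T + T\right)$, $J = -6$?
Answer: $- \frac{1}{2586561849} \approx -3.8661 \cdot 10^{-10}$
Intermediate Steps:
$b{\left(T,P \right)} = 3 - 2 T \left(6 + P\right)$ ($b{\left(T,P \right)} = 3 - \left(6 + P\right) \left(T + T\right) = 3 - \left(6 + P\right) 2 T = 3 - 2 T \left(6 + P\right)$)
$S{\left(X,l \right)} = X^{2} \left(27 + 4 X\right)$ ($S{\left(X,l \right)} = \left(3 - -24 - 2 X \left(-2\right)\right) X^{2} = \left(3 + 24 + 4 X\right) X^{2} = \left(27 + 4 X\right) X^{2} = X^{2} \left(27 + 4 X\right)$)
$\frac{1}{S{\left(-867,\left(-1\right) 1 J \right)}} = \frac{1}{\left(-867\right)^{2} \left(27 + 4 \left(-867\right)\right)} = \frac{1}{751689 \left(27 - 3468\right)} = \frac{1}{751689 \left(-3441\right)} = \frac{1}{-2586561849} = - \frac{1}{2586561849}$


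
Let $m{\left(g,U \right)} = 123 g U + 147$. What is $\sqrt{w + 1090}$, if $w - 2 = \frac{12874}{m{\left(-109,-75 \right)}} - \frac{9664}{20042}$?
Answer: $\frac{\sqrt{6928684398585710007753}}{2519459778} \approx 33.038$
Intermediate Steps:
$m{\left(g,U \right)} = 147 + 123 U g$ ($m{\left(g,U \right)} = 123 U g + 147 = 147 + 123 U g$)
$w = \frac{7712640737}{5038919556}$ ($w = 2 + \left(\frac{12874}{147 + 123 \left(-75\right) \left(-109\right)} - \frac{9664}{20042}\right) = 2 + \left(\frac{12874}{147 + 1005525} - \frac{4832}{10021}\right) = 2 - \left(\frac{4832}{10021} - \frac{12874}{1005672}\right) = 2 + \left(12874 \cdot \frac{1}{1005672} - \frac{4832}{10021}\right) = 2 + \left(\frac{6437}{502836} - \frac{4832}{10021}\right) = 2 - \frac{2365198375}{5038919556} = \frac{7712640737}{5038919556} \approx 1.5306$)
$\sqrt{w + 1090} = \sqrt{\frac{7712640737}{5038919556} + 1090} = \sqrt{\frac{5500134956777}{5038919556}} = \frac{\sqrt{6928684398585710007753}}{2519459778}$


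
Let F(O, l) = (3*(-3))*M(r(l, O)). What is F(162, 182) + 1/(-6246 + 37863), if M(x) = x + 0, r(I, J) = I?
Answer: -51788645/31617 ≈ -1638.0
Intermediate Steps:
M(x) = x
F(O, l) = -9*l (F(O, l) = (3*(-3))*l = -9*l)
F(162, 182) + 1/(-6246 + 37863) = -9*182 + 1/(-6246 + 37863) = -1638 + 1/31617 = -51788645/31617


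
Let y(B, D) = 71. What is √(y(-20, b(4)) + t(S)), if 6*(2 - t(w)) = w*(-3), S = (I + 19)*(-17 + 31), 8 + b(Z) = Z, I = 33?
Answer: √437 ≈ 20.905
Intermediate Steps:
b(Z) = -8 + Z
S = 728 (S = (33 + 19)*(-17 + 31) = 52*14 = 728)
t(w) = 2 + w/2 (t(w) = 2 - w*(-3)/6 = 2 - (-1)*w/2 = 2 + w/2)
√(y(-20, b(4)) + t(S)) = √(71 + (2 + (½)*728)) = √(71 + (2 + 364)) = √(71 + 366) = √437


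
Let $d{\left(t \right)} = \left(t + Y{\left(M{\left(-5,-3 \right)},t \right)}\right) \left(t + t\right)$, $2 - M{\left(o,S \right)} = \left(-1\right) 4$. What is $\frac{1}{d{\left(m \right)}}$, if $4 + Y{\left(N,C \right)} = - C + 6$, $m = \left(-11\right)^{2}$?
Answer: $\frac{1}{484} \approx 0.0020661$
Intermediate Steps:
$m = 121$
$M{\left(o,S \right)} = 6$ ($M{\left(o,S \right)} = 2 - \left(-1\right) 4 = 2 - -4 = 2 + 4 = 6$)
$Y{\left(N,C \right)} = 2 - C$ ($Y{\left(N,C \right)} = -4 - \left(-6 + C\right) = 2 - C$)
$d{\left(t \right)} = 4 t$ ($d{\left(t \right)} = \left(t - \left(-2 + t\right)\right) \left(t + t\right) = 2 \cdot 2 t = 4 t$)
$\frac{1}{d{\left(m \right)}} = \frac{1}{4 \cdot 121} = \frac{1}{484}$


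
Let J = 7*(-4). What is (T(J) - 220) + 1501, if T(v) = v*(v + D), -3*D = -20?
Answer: 5635/3 ≈ 1878.3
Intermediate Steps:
D = 20/3 (D = -⅓*(-20) = 20/3 ≈ 6.6667)
J = -28
T(v) = v*(20/3 + v) (T(v) = v*(v + 20/3) = v*(20/3 + v))
(T(J) - 220) + 1501 = ((⅓)*(-28)*(20 + 3*(-28)) - 220) + 1501 = ((⅓)*(-28)*(20 - 84) - 220) + 1501 = ((⅓)*(-28)*(-64) - 220) + 1501 = (1792/3 - 220) + 1501 = 1132/3 + 1501 = 5635/3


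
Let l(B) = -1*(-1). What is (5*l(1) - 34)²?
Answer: 841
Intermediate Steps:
l(B) = 1
(5*l(1) - 34)² = (5*1 - 34)² = (5 - 34)² = (-29)² = 841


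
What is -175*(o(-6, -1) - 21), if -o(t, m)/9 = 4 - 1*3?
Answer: 5250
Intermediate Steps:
o(t, m) = -9 (o(t, m) = -9*(4 - 1*3) = -9*(4 - 3) = -9*1 = -9)
-175*(o(-6, -1) - 21) = -175*(-9 - 21) = -175*(-30) = 5250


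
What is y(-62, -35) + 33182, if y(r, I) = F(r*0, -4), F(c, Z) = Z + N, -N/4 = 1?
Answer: 33174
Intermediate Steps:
N = -4 (N = -4*1 = -4)
F(c, Z) = -4 + Z (F(c, Z) = Z - 4 = -4 + Z)
y(r, I) = -8 (y(r, I) = -4 - 4 = -8)
y(-62, -35) + 33182 = -8 + 33182 = 33174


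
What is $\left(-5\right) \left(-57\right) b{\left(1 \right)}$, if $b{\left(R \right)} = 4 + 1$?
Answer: $1425$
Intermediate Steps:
$b{\left(R \right)} = 5$
$\left(-5\right) \left(-57\right) b{\left(1 \right)} = \left(-5\right) \left(-57\right) 5 = 285 \cdot 5 = 1425$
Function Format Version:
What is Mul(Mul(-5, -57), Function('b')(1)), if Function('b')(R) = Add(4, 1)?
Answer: 1425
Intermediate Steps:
Function('b')(R) = 5
Mul(Mul(-5, -57), Function('b')(1)) = Mul(Mul(-5, -57), 5) = Mul(285, 5) = 1425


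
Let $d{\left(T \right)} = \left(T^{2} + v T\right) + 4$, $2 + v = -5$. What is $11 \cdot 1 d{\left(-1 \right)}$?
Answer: $132$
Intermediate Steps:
$v = -7$ ($v = -2 - 5 = -7$)
$d{\left(T \right)} = 4 + T^{2} - 7 T$ ($d{\left(T \right)} = \left(T^{2} - 7 T\right) + 4 = 4 + T^{2} - 7 T$)
$11 \cdot 1 d{\left(-1 \right)} = 11 \cdot 1 \left(4 + \left(-1\right)^{2} - -7\right) = 11 \left(4 + 1 + 7\right) = 11 \cdot 12 = 132$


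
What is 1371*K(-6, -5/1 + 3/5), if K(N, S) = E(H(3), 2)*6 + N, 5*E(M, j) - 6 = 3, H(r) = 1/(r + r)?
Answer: 32904/5 ≈ 6580.8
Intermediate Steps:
H(r) = 1/(2*r)
E(M, j) = 9/5 (E(M, j) = 6/5 + (⅕)*3 = 6/5 + ⅗ = 9/5)
K(N, S) = 54/5 + N (K(N, S) = (9/5)*6 + N = 54/5 + N)
1371*K(-6, -5/1 + 3/5) = 1371*(54/5 - 6) = 1371*(24/5) = 32904/5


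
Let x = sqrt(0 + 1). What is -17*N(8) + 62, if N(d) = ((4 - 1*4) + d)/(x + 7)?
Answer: 45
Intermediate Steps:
x = 1 (x = sqrt(1) = 1)
N(d) = d/8 (N(d) = ((4 - 1*4) + d)/(1 + 7) = ((4 - 4) + d)/8 = (0 + d)*(1/8) = d*(1/8) = d/8)
-17*N(8) + 62 = -17*8/8 + 62 = -17*1 + 62 = -17 + 62 = 45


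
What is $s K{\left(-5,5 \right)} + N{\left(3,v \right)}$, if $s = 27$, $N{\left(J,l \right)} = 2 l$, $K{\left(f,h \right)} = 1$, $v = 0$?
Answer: $27$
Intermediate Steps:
$s K{\left(-5,5 \right)} + N{\left(3,v \right)} = 27 \cdot 1 + 2 \cdot 0 = 27 + 0 = 27$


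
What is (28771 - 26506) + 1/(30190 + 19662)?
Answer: 112914781/49852 ≈ 2265.0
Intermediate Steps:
(28771 - 26506) + 1/(30190 + 19662) = 2265 + 1/49852 = 112914781/49852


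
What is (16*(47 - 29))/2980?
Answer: 72/745 ≈ 0.096644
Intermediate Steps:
(16*(47 - 29))/2980 = (16*18)*(1/2980) = 288*(1/2980) = 72/745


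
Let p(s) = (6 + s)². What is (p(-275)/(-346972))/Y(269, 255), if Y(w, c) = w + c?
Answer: -72361/181813328 ≈ -0.00039800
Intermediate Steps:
Y(w, c) = c + w
(p(-275)/(-346972))/Y(269, 255) = ((6 - 275)²/(-346972))/(255 + 269) = ((-269)²*(-1/346972))/524 = (72361*(-1/346972))*(1/524) = -72361/346972*1/524 = -72361/181813328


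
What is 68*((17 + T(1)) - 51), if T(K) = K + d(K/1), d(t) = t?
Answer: -2176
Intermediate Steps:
T(K) = 2*K (T(K) = K + K/1 = K + K*1 = K + K = 2*K)
68*((17 + T(1)) - 51) = 68*((17 + 2*1) - 51) = 68*((17 + 2) - 51) = 68*(19 - 51) = 68*(-32) = -2176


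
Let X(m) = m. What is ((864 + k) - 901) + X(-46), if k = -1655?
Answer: -1738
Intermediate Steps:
((864 + k) - 901) + X(-46) = ((864 - 1655) - 901) - 46 = (-791 - 901) - 46 = -1692 - 46 = -1738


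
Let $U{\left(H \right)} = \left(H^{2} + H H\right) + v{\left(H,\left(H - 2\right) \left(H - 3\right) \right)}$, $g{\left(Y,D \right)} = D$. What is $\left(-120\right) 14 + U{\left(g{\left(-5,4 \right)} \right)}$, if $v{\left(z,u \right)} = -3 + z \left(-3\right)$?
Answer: $-1663$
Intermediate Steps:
$v{\left(z,u \right)} = -3 - 3 z$
$U{\left(H \right)} = -3 - 3 H + 2 H^{2}$ ($U{\left(H \right)} = \left(H^{2} + H H\right) - \left(3 + 3 H\right) = \left(H^{2} + H^{2}\right) - \left(3 + 3 H\right) = 2 H^{2} - \left(3 + 3 H\right) = -3 - 3 H + 2 H^{2}$)
$\left(-120\right) 14 + U{\left(g{\left(-5,4 \right)} \right)} = \left(-120\right) 14 - \left(15 - 32\right) = -1680 - -17 = -1680 + 17 = -1663$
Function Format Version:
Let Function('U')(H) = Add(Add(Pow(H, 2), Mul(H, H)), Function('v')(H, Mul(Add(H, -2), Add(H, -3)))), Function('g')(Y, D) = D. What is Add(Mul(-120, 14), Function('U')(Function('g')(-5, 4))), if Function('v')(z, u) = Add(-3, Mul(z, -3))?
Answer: -1663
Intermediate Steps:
Function('v')(z, u) = Add(-3, Mul(-3, z))
Function('U')(H) = Add(-3, Mul(-3, H), Mul(2, Pow(H, 2))) (Function('U')(H) = Add(Add(Pow(H, 2), Mul(H, H)), Add(-3, Mul(-3, H))) = Add(Add(Pow(H, 2), Pow(H, 2)), Add(-3, Mul(-3, H))) = Add(Mul(2, Pow(H, 2)), Add(-3, Mul(-3, H))) = Add(-3, Mul(-3, H), Mul(2, Pow(H, 2))))
Add(Mul(-120, 14), Function('U')(Function('g')(-5, 4))) = Add(Mul(-120, 14), Add(-3, Mul(-3, 4), Mul(2, Pow(4, 2)))) = Add(-1680, Add(-3, -12, Mul(2, 16))) = Add(-1680, Add(-3, -12, 32)) = Add(-1680, 17) = -1663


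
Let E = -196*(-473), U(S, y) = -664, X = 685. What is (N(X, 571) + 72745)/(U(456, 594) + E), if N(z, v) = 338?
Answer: 73083/92044 ≈ 0.79400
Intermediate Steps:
E = 92708
(N(X, 571) + 72745)/(U(456, 594) + E) = (338 + 72745)/(-664 + 92708) = 73083/92044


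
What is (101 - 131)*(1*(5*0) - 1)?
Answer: 30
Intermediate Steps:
(101 - 131)*(1*(5*0) - 1) = -30*(1*0 - 1) = -30*(0 - 1) = -30*(-1) = 30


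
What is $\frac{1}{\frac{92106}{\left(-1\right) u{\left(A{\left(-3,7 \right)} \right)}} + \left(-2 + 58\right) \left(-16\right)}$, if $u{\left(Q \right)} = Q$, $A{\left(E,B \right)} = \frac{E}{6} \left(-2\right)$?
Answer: $- \frac{1}{93002} \approx -1.0752 \cdot 10^{-5}$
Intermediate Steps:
$A{\left(E,B \right)} = - \frac{E}{3}$ ($A{\left(E,B \right)} = E \frac{1}{6} \left(-2\right) = \frac{E}{6} \left(-2\right) = - \frac{E}{3}$)
$\frac{1}{\frac{92106}{\left(-1\right) u{\left(A{\left(-3,7 \right)} \right)}} + \left(-2 + 58\right) \left(-16\right)} = \frac{1}{\frac{92106}{\left(-1\right) \left(\left(- \frac{1}{3}\right) \left(-3\right)\right)} + \left(-2 + 58\right) \left(-16\right)} = \frac{1}{\frac{92106}{\left(-1\right) 1} + 56 \left(-16\right)} = \frac{1}{\frac{92106}{-1} - 896} = \frac{1}{92106 \left(-1\right) - 896} = \frac{1}{-92106 - 896} = \frac{1}{-93002} = - \frac{1}{93002}$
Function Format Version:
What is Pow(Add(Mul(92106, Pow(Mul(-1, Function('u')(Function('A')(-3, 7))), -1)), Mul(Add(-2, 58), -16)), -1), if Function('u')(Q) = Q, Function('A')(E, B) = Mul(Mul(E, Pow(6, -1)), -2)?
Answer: Rational(-1, 93002) ≈ -1.0752e-5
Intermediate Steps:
Function('A')(E, B) = Mul(Rational(-1, 3), E) (Function('A')(E, B) = Mul(Mul(E, Rational(1, 6)), -2) = Mul(Mul(Rational(1, 6), E), -2) = Mul(Rational(-1, 3), E))
Pow(Add(Mul(92106, Pow(Mul(-1, Function('u')(Function('A')(-3, 7))), -1)), Mul(Add(-2, 58), -16)), -1) = Pow(Add(Mul(92106, Pow(Mul(-1, Mul(Rational(-1, 3), -3)), -1)), Mul(Add(-2, 58), -16)), -1) = Pow(Add(Mul(92106, Pow(Mul(-1, 1), -1)), Mul(56, -16)), -1) = Pow(Add(Mul(92106, Pow(-1, -1)), -896), -1) = Pow(Add(Mul(92106, -1), -896), -1) = Pow(Add(-92106, -896), -1) = Pow(-93002, -1) = Rational(-1, 93002)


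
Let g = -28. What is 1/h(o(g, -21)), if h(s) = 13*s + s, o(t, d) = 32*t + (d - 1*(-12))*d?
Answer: -1/9898 ≈ -0.00010103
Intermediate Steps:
o(t, d) = 32*t + d*(12 + d) (o(t, d) = 32*t + (d + 12)*d = 32*t + (12 + d)*d = 32*t + d*(12 + d))
h(s) = 14*s
1/h(o(g, -21)) = 1/(14*((-21)² + 12*(-21) + 32*(-28))) = 1/(14*(441 - 252 - 896)) = 1/(14*(-707)) = 1/(-9898) = -1/9898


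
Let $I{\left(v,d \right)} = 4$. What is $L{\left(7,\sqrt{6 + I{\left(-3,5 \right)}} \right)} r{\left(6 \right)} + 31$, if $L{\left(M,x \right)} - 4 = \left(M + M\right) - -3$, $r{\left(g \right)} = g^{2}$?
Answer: $787$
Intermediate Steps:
$L{\left(M,x \right)} = 7 + 2 M$ ($L{\left(M,x \right)} = 4 + \left(\left(M + M\right) - -3\right) = 4 + \left(2 M + 3\right) = 4 + \left(3 + 2 M\right) = 7 + 2 M$)
$L{\left(7,\sqrt{6 + I{\left(-3,5 \right)}} \right)} r{\left(6 \right)} + 31 = \left(7 + 2 \cdot 7\right) 6^{2} + 31 = \left(7 + 14\right) 36 + 31 = 21 \cdot 36 + 31 = 756 + 31 = 787$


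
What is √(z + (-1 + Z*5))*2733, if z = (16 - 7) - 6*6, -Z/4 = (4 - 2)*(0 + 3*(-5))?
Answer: 5466*√143 ≈ 65364.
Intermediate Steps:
Z = 120 (Z = -4*(4 - 2)*(0 + 3*(-5)) = -8*(0 - 15) = -8*(-15) = -4*(-30) = 120)
z = -27 (z = 9 - 36 = -27)
√(z + (-1 + Z*5))*2733 = √(-27 + (-1 + 120*5))*2733 = √(-27 + (-1 + 600))*2733 = √(-27 + 599)*2733 = √572*2733 = (2*√143)*2733 = 5466*√143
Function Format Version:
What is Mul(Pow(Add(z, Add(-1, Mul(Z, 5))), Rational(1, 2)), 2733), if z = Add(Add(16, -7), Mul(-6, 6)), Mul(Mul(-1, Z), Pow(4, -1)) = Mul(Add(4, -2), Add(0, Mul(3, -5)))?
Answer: Mul(5466, Pow(143, Rational(1, 2))) ≈ 65364.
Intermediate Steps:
Z = 120 (Z = Mul(-4, Mul(Add(4, -2), Add(0, Mul(3, -5)))) = Mul(-4, Mul(2, Add(0, -15))) = Mul(-4, Mul(2, -15)) = Mul(-4, -30) = 120)
z = -27 (z = Add(9, -36) = -27)
Mul(Pow(Add(z, Add(-1, Mul(Z, 5))), Rational(1, 2)), 2733) = Mul(Pow(Add(-27, Add(-1, Mul(120, 5))), Rational(1, 2)), 2733) = Mul(Pow(Add(-27, Add(-1, 600)), Rational(1, 2)), 2733) = Mul(Pow(Add(-27, 599), Rational(1, 2)), 2733) = Mul(Pow(572, Rational(1, 2)), 2733) = Mul(Mul(2, Pow(143, Rational(1, 2))), 2733) = Mul(5466, Pow(143, Rational(1, 2)))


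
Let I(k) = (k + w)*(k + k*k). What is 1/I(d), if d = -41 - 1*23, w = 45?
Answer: -1/76608 ≈ -1.3053e-5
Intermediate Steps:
d = -64 (d = -41 - 23 = -64)
I(k) = (45 + k)*(k + k²) (I(k) = (k + 45)*(k + k*k) = (45 + k)*(k + k²))
1/I(d) = 1/(-64*(45 + (-64)² + 46*(-64))) = 1/(-64*(45 + 4096 - 2944)) = 1/(-64*1197) = 1/(-76608) = -1/76608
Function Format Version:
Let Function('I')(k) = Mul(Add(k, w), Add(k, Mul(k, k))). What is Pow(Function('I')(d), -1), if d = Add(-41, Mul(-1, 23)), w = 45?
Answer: Rational(-1, 76608) ≈ -1.3053e-5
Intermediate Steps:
d = -64 (d = Add(-41, -23) = -64)
Function('I')(k) = Mul(Add(45, k), Add(k, Pow(k, 2))) (Function('I')(k) = Mul(Add(k, 45), Add(k, Mul(k, k))) = Mul(Add(45, k), Add(k, Pow(k, 2))))
Pow(Function('I')(d), -1) = Pow(Mul(-64, Add(45, Pow(-64, 2), Mul(46, -64))), -1) = Pow(Mul(-64, Add(45, 4096, -2944)), -1) = Pow(Mul(-64, 1197), -1) = Pow(-76608, -1) = Rational(-1, 76608)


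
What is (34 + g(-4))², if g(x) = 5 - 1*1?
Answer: 1444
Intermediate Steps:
g(x) = 4 (g(x) = 5 - 1 = 4)
(34 + g(-4))² = (34 + 4)² = 38² = 1444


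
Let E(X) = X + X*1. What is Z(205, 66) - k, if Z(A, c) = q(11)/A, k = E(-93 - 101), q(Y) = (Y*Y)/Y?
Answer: 79551/205 ≈ 388.05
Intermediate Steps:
q(Y) = Y (q(Y) = Y²/Y = Y)
E(X) = 2*X (E(X) = X + X = 2*X)
k = -388 (k = 2*(-93 - 101) = 2*(-194) = -388)
Z(A, c) = 11/A
Z(205, 66) - k = 11/205 - 1*(-388) = 11*(1/205) + 388 = 11/205 + 388 = 79551/205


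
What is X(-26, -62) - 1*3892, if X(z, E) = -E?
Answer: -3830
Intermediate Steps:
X(-26, -62) - 1*3892 = -1*(-62) - 1*3892 = 62 - 3892 = -3830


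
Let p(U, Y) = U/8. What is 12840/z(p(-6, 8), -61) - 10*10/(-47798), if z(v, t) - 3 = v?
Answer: 409151030/71697 ≈ 5706.7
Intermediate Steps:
p(U, Y) = U/8 (p(U, Y) = U*(⅛) = U/8)
z(v, t) = 3 + v
12840/z(p(-6, 8), -61) - 10*10/(-47798) = 12840/(3 + (⅛)*(-6)) - 10*10/(-47798) = 12840/(3 - ¾) - 100*(-1/47798) = 12840/(9/4) + 50/23899 = 12840*(4/9) + 50/23899 = 17120/3 + 50/23899 = 409151030/71697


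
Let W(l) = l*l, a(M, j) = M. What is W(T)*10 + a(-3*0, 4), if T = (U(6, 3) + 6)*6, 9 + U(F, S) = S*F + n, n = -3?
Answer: 51840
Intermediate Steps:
U(F, S) = -12 + F*S (U(F, S) = -9 + (S*F - 3) = -9 + (F*S - 3) = -9 + (-3 + F*S) = -12 + F*S)
T = 72 (T = ((-12 + 6*3) + 6)*6 = ((-12 + 18) + 6)*6 = (6 + 6)*6 = 12*6 = 72)
W(l) = l²
W(T)*10 + a(-3*0, 4) = 72²*10 - 3*0 = 5184*10 + 0 = 51840 + 0 = 51840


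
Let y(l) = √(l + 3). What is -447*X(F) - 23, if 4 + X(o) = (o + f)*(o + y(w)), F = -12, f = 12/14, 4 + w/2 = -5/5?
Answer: -406037/7 + 34866*I*√7/7 ≈ -58005.0 + 13178.0*I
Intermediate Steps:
w = -10 (w = -8 + 2*(-5/5) = -8 + 2*(-5*⅕) = -8 + 2*(-1) = -8 - 2 = -10)
y(l) = √(3 + l)
f = 6/7 (f = 12*(1/14) = 6/7 ≈ 0.85714)
X(o) = -4 + (6/7 + o)*(o + I*√7) (X(o) = -4 + (o + 6/7)*(o + √(3 - 10)) = -4 + (6/7 + o)*(o + √(-7)) = -4 + (6/7 + o)*(o + I*√7))
-447*X(F) - 23 = -447*(-4 + (-12)² + (6/7)*(-12) + 6*I*√7/7 + I*(-12)*√7) - 23 = -447*(-4 + 144 - 72/7 + 6*I*√7/7 - 12*I*√7) - 23 = -447*(908/7 - 78*I*√7/7) - 23 = (-405876/7 + 34866*I*√7/7) - 23 = -406037/7 + 34866*I*√7/7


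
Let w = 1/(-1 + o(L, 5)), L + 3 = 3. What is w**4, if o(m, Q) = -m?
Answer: 1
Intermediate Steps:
L = 0 (L = -3 + 3 = 0)
w = -1 (w = 1/(-1 - 1*0) = 1/(-1 + 0) = 1/(-1) = -1)
w**4 = (-1)**4 = 1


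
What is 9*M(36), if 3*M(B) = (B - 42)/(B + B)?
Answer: -¼ ≈ -0.25000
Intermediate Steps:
M(B) = (-42 + B)/(6*B) (M(B) = ((B - 42)/(B + B))/3 = ((-42 + B)/((2*B)))/3 = ((-42 + B)*(1/(2*B)))/3 = ((-42 + B)/(2*B))/3 = (-42 + B)/(6*B))
9*M(36) = 9*((⅙)*(-42 + 36)/36) = 9*((⅙)*(1/36)*(-6)) = 9*(-1/36) = -¼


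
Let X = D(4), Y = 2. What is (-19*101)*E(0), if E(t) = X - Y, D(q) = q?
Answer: -3838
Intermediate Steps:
X = 4
E(t) = 2 (E(t) = 4 - 1*2 = 4 - 2 = 2)
(-19*101)*E(0) = -19*101*2 = -1919*2 = -3838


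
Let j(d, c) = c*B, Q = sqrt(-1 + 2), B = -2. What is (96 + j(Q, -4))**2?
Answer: 10816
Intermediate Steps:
Q = 1 (Q = sqrt(1) = 1)
j(d, c) = -2*c (j(d, c) = c*(-2) = -2*c)
(96 + j(Q, -4))**2 = (96 - 2*(-4))**2 = (96 + 8)**2 = 104**2 = 10816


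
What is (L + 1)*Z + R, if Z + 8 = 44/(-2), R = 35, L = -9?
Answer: 275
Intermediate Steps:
Z = -30 (Z = -8 + 44/(-2) = -8 + 44*(-1/2) = -8 - 22 = -30)
(L + 1)*Z + R = (-9 + 1)*(-30) + 35 = -8*(-30) + 35 = 240 + 35 = 275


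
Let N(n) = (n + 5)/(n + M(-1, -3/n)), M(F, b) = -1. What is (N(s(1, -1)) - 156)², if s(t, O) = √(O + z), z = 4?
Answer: 23131 - 912*√3 ≈ 21551.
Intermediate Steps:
s(t, O) = √(4 + O) (s(t, O) = √(O + 4) = √(4 + O))
N(n) = (5 + n)/(-1 + n) (N(n) = (n + 5)/(n - 1) = (5 + n)/(-1 + n))
(N(s(1, -1)) - 156)² = ((5 + √(4 - 1))/(-1 + √(4 - 1)) - 156)² = ((5 + √3)/(-1 + √3) - 156)² = (-156 + (5 + √3)/(-1 + √3))²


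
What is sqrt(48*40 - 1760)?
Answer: 4*sqrt(10) ≈ 12.649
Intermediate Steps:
sqrt(48*40 - 1760) = sqrt(1920 - 1760) = sqrt(160) = 4*sqrt(10)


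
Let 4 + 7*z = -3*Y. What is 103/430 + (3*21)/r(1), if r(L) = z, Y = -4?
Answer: 95227/1720 ≈ 55.365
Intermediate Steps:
z = 8/7 (z = -4/7 + (-3*(-4))/7 = -4/7 + (⅐)*12 = -4/7 + 12/7 = 8/7 ≈ 1.1429)
r(L) = 8/7
103/430 + (3*21)/r(1) = 103/430 + (3*21)/(8/7) = 103*(1/430) + 63*(7/8) = 103/430 + 441/8 = 95227/1720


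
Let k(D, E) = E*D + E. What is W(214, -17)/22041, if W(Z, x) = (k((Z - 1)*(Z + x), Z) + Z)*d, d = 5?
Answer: 44900410/22041 ≈ 2037.1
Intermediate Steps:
k(D, E) = E + D*E (k(D, E) = D*E + E = E + D*E)
W(Z, x) = 5*Z + 5*Z*(1 + (-1 + Z)*(Z + x)) (W(Z, x) = (Z*(1 + (Z - 1)*(Z + x)) + Z)*5 = (Z*(1 + (-1 + Z)*(Z + x)) + Z)*5 = (Z + Z*(1 + (-1 + Z)*(Z + x)))*5 = 5*Z + 5*Z*(1 + (-1 + Z)*(Z + x)))
W(214, -17)/22041 = (5*214*(2 + 214**2 - 1*214 - 1*(-17) + 214*(-17)))/22041 = (5*214*(2 + 45796 - 214 + 17 - 3638))*(1/22041) = (5*214*41963)*(1/22041) = 44900410*(1/22041) = 44900410/22041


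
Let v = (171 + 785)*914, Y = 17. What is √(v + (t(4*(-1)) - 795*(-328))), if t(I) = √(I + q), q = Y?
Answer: √(1134544 + √13) ≈ 1065.2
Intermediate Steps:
q = 17
t(I) = √(17 + I) (t(I) = √(I + 17) = √(17 + I))
v = 873784 (v = 956*914 = 873784)
√(v + (t(4*(-1)) - 795*(-328))) = √(873784 + (√(17 + 4*(-1)) - 795*(-328))) = √(873784 + (√(17 - 4) + 260760)) = √(873784 + (√13 + 260760)) = √(873784 + (260760 + √13)) = √(1134544 + √13)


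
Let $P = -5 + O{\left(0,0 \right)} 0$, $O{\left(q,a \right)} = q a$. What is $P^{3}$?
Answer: $-125$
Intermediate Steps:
$O{\left(q,a \right)} = a q$
$P = -5$ ($P = -5 + 0 \cdot 0 \cdot 0 = -5 + 0 \cdot 0 = -5 + 0 = -5$)
$P^{3} = \left(-5\right)^{3} = -125$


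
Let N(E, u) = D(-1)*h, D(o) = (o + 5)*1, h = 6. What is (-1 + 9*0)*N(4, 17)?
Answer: -24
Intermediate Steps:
D(o) = 5 + o (D(o) = (5 + o)*1 = 5 + o)
N(E, u) = 24 (N(E, u) = (5 - 1)*6 = 4*6 = 24)
(-1 + 9*0)*N(4, 17) = (-1 + 9*0)*24 = (-1 + 0)*24 = -1*24 = -24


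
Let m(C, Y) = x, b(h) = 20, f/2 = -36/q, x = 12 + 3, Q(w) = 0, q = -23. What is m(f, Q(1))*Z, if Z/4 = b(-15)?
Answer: 1200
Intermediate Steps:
x = 15
f = 72/23 (f = 2*(-36/(-23)) = 2*(-36*(-1/23)) = 2*(36/23) = 72/23 ≈ 3.1304)
m(C, Y) = 15
Z = 80 (Z = 4*20 = 80)
m(f, Q(1))*Z = 15*80 = 1200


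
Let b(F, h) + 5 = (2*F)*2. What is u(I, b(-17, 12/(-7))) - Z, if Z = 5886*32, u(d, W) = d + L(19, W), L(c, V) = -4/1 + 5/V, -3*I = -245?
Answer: -41232094/219 ≈ -1.8827e+5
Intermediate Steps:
I = 245/3 (I = -⅓*(-245) = 245/3 ≈ 81.667)
L(c, V) = -4 + 5/V (L(c, V) = -4*1 + 5/V = -4 + 5/V)
b(F, h) = -5 + 4*F (b(F, h) = -5 + (2*F)*2 = -5 + 4*F)
u(d, W) = -4 + d + 5/W (u(d, W) = d + (-4 + 5/W) = -4 + d + 5/W)
Z = 188352
u(I, b(-17, 12/(-7))) - Z = (-4 + 245/3 + 5/(-5 + 4*(-17))) - 1*188352 = (-4 + 245/3 + 5/(-5 - 68)) - 188352 = (-4 + 245/3 + 5/(-73)) - 188352 = (-4 + 245/3 + 5*(-1/73)) - 188352 = (-4 + 245/3 - 5/73) - 188352 = 16994/219 - 188352 = -41232094/219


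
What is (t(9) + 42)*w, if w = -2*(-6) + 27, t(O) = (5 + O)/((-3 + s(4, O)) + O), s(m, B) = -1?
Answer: 8736/5 ≈ 1747.2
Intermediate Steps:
t(O) = (5 + O)/(-4 + O) (t(O) = (5 + O)/((-3 - 1) + O) = (5 + O)/(-4 + O))
w = 39 (w = 12 + 27 = 39)
(t(9) + 42)*w = ((5 + 9)/(-4 + 9) + 42)*39 = (14/5 + 42)*39 = (224/5)*39 = 8736/5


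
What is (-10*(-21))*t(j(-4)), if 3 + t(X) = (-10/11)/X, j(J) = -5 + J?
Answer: -20090/33 ≈ -608.79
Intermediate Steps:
t(X) = -3 - 10/(11*X) (t(X) = -3 + (-10/11)/X = -3 + (-10*1/11)/X = -3 - 10/(11*X))
(-10*(-21))*t(j(-4)) = (-10*(-21))*(-3 - 10/(11*(-5 - 4))) = 210*(-3 - 10/11/(-9)) = 210*(-3 - 10/11*(-⅑)) = 210*(-3 + 10/99) = 210*(-287/99) = -20090/33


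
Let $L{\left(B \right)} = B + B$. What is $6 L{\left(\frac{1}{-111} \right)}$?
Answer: $- \frac{4}{37} \approx -0.10811$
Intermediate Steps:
$L{\left(B \right)} = 2 B$
$6 L{\left(\frac{1}{-111} \right)} = 6 \frac{2}{-111} = 6 \cdot 2 \left(- \frac{1}{111}\right) = 6 \left(- \frac{2}{111}\right) = - \frac{4}{37}$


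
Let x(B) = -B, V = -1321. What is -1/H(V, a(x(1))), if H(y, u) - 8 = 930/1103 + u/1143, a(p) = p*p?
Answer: -1260729/11149925 ≈ -0.11307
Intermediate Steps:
a(p) = p**2
H(y, u) = 9754/1103 + u/1143 (H(y, u) = 8 + (930/1103 + u/1143) = 9754/1103 + u/1143)
-1/H(V, a(x(1))) = -1/(9754/1103 + (-1*1)**2/1143) = -1/(9754/1103 + (1/1143)*(-1)**2) = -1/(9754/1103 + (1/1143)*1) = -1/(9754/1103 + 1/1143) = -1/11149925/1260729 = -1*1260729/11149925 = -1260729/11149925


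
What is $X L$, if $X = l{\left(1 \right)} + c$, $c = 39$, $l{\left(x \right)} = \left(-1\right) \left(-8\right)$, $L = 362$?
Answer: $17014$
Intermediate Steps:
$l{\left(x \right)} = 8$
$X = 47$ ($X = 8 + 39 = 47$)
$X L = 47 \cdot 362 = 17014$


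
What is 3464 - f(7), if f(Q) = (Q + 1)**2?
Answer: 3400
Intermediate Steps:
f(Q) = (1 + Q)**2
3464 - f(7) = 3464 - (1 + 7)**2 = 3464 - 1*8**2 = 3464 - 1*64 = 3464 - 64 = 3400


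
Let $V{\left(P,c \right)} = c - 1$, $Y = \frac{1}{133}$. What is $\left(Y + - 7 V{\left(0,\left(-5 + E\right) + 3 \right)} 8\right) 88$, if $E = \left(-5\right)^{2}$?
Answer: $- \frac{14419240}{133} \approx -1.0842 \cdot 10^{5}$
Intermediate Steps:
$E = 25$
$Y = \frac{1}{133} \approx 0.0075188$
$V{\left(P,c \right)} = -1 + c$ ($V{\left(P,c \right)} = c - 1 = -1 + c$)
$\left(Y + - 7 V{\left(0,\left(-5 + E\right) + 3 \right)} 8\right) 88 = \left(\frac{1}{133} + - 7 \left(-1 + \left(\left(-5 + 25\right) + 3\right)\right) 8\right) 88 = \left(\frac{1}{133} + - 7 \left(-1 + \left(20 + 3\right)\right) 8\right) 88 = \left(\frac{1}{133} + - 7 \left(-1 + 23\right) 8\right) 88 = \left(\frac{1}{133} + \left(-7\right) 22 \cdot 8\right) 88 = \left(\frac{1}{133} - 1232\right) 88 = \left(- \frac{163855}{133}\right) 88 = - \frac{14419240}{133}$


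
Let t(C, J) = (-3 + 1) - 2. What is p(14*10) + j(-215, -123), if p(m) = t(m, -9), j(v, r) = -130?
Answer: -134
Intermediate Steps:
t(C, J) = -4 (t(C, J) = -2 - 2 = -4)
p(m) = -4
p(14*10) + j(-215, -123) = -4 - 130 = -134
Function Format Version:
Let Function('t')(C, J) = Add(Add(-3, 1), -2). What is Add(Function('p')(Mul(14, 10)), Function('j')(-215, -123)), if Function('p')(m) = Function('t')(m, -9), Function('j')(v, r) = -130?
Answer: -134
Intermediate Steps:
Function('t')(C, J) = -4 (Function('t')(C, J) = Add(-2, -2) = -4)
Function('p')(m) = -4
Add(Function('p')(Mul(14, 10)), Function('j')(-215, -123)) = Add(-4, -130) = -134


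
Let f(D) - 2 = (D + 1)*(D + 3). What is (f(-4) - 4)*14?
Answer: 14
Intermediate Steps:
f(D) = 2 + (1 + D)*(3 + D) (f(D) = 2 + (D + 1)*(D + 3) = 2 + (1 + D)*(3 + D))
(f(-4) - 4)*14 = ((5 + (-4)**2 + 4*(-4)) - 4)*14 = ((5 + 16 - 16) - 4)*14 = (5 - 4)*14 = 1*14 = 14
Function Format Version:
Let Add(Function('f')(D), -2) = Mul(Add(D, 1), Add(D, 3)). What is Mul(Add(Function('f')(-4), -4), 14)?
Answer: 14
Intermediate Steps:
Function('f')(D) = Add(2, Mul(Add(1, D), Add(3, D))) (Function('f')(D) = Add(2, Mul(Add(D, 1), Add(D, 3))) = Add(2, Mul(Add(1, D), Add(3, D))))
Mul(Add(Function('f')(-4), -4), 14) = Mul(Add(Add(5, Pow(-4, 2), Mul(4, -4)), -4), 14) = Mul(Add(Add(5, 16, -16), -4), 14) = Mul(Add(5, -4), 14) = Mul(1, 14) = 14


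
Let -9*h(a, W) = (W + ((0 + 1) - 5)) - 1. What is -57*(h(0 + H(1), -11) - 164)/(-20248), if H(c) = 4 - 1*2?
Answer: -6935/15186 ≈ -0.45667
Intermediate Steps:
H(c) = 2 (H(c) = 4 - 2 = 2)
h(a, W) = 5/9 - W/9 (h(a, W) = -((W + ((0 + 1) - 5)) - 1)/9 = -((W + (1 - 5)) - 1)/9 = -((W - 4) - 1)/9 = -((-4 + W) - 1)/9 = -(-5 + W)/9 = 5/9 - W/9)
-57*(h(0 + H(1), -11) - 164)/(-20248) = -57*((5/9 - 1/9*(-11)) - 164)/(-20248) = -57*((5/9 + 11/9) - 164)*(-1/20248) = -57*(16/9 - 164)*(-1/20248) = -57*(-1460/9)*(-1/20248) = (27740/3)*(-1/20248) = -6935/15186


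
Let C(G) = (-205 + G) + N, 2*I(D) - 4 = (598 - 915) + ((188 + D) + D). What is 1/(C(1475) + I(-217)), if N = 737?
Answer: 2/3455 ≈ 0.00057887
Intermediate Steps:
I(D) = -125/2 + D (I(D) = 2 + ((598 - 915) + ((188 + D) + D))/2 = 2 + (-317 + (188 + 2*D))/2 = 2 + (-129 + 2*D)/2 = 2 + (-129/2 + D) = -125/2 + D)
C(G) = 532 + G (C(G) = (-205 + G) + 737 = 532 + G)
1/(C(1475) + I(-217)) = 1/((532 + 1475) + (-125/2 - 217)) = 1/(2007 - 559/2) = 1/(3455/2) = 2/3455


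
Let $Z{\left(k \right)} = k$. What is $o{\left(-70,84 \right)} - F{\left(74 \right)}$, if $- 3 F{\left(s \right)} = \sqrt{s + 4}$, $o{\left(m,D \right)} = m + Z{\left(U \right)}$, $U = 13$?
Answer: $-57 + \frac{\sqrt{78}}{3} \approx -54.056$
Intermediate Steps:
$o{\left(m,D \right)} = 13 + m$ ($o{\left(m,D \right)} = m + 13 = 13 + m$)
$F{\left(s \right)} = - \frac{\sqrt{4 + s}}{3}$ ($F{\left(s \right)} = - \frac{\sqrt{s + 4}}{3} = - \frac{\sqrt{4 + s}}{3}$)
$o{\left(-70,84 \right)} - F{\left(74 \right)} = \left(13 - 70\right) - - \frac{\sqrt{4 + 74}}{3} = -57 - - \frac{\sqrt{78}}{3} = -57 + \frac{\sqrt{78}}{3}$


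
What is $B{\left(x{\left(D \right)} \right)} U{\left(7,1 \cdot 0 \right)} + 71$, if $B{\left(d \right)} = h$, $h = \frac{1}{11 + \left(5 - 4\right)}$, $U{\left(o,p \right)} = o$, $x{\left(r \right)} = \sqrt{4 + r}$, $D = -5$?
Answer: $\frac{859}{12} \approx 71.583$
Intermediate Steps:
$h = \frac{1}{12}$ ($h = \frac{1}{11 + \left(5 - 4\right)} = \frac{1}{11 + 1} = \frac{1}{12} \approx 0.083333$)
$B{\left(d \right)} = \frac{1}{12}$
$B{\left(x{\left(D \right)} \right)} U{\left(7,1 \cdot 0 \right)} + 71 = \frac{1}{12} \cdot 7 + 71 = \frac{7}{12} + 71 = \frac{859}{12}$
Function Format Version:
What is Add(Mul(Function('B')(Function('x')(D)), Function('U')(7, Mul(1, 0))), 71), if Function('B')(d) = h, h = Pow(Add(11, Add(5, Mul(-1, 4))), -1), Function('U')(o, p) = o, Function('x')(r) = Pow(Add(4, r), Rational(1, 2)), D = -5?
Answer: Rational(859, 12) ≈ 71.583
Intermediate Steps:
h = Rational(1, 12) (h = Pow(Add(11, Add(5, -4)), -1) = Pow(Add(11, 1), -1) = Pow(12, -1) = Rational(1, 12) ≈ 0.083333)
Function('B')(d) = Rational(1, 12)
Add(Mul(Function('B')(Function('x')(D)), Function('U')(7, Mul(1, 0))), 71) = Add(Mul(Rational(1, 12), 7), 71) = Add(Rational(7, 12), 71) = Rational(859, 12)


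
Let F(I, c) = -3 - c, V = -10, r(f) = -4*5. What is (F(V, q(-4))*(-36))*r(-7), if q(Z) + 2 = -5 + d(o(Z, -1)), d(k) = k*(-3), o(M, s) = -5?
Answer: -7920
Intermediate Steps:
r(f) = -20
d(k) = -3*k
q(Z) = 8 (q(Z) = -2 + (-5 - 3*(-5)) = -2 + (-5 + 15) = -2 + 10 = 8)
(F(V, q(-4))*(-36))*r(-7) = ((-3 - 1*8)*(-36))*(-20) = ((-3 - 8)*(-36))*(-20) = -11*(-36)*(-20) = 396*(-20) = -7920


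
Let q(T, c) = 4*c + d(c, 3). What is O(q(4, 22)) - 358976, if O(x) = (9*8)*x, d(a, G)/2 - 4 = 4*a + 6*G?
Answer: -336800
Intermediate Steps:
d(a, G) = 8 + 8*a + 12*G (d(a, G) = 8 + 2*(4*a + 6*G) = 8 + (8*a + 12*G) = 8 + 8*a + 12*G)
q(T, c) = 44 + 12*c (q(T, c) = 4*c + (8 + 8*c + 12*3) = 4*c + (8 + 8*c + 36) = 4*c + (44 + 8*c) = 44 + 12*c)
O(x) = 72*x
O(q(4, 22)) - 358976 = 72*(44 + 12*22) - 358976 = 72*(44 + 264) - 358976 = 72*308 - 358976 = 22176 - 358976 = -336800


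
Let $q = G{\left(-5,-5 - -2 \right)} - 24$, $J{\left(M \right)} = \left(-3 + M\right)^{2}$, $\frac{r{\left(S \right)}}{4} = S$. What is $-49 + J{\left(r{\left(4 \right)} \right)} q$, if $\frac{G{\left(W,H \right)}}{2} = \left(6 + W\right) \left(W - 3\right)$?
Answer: $-6809$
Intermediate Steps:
$r{\left(S \right)} = 4 S$
$G{\left(W,H \right)} = 2 \left(-3 + W\right) \left(6 + W\right)$ ($G{\left(W,H \right)} = 2 \left(6 + W\right) \left(W - 3\right) = 2 \left(6 + W\right) \left(-3 + W\right) = 2 \left(-3 + W\right) \left(6 + W\right)$)
$q = -40$ ($q = \left(-36 + 2 \left(-5\right)^{2} + 6 \left(-5\right)\right) - 24 = \left(-36 + 2 \cdot 25 - 30\right) - 24 = \left(-36 + 50 - 30\right) - 24 = -16 - 24 = -40$)
$-49 + J{\left(r{\left(4 \right)} \right)} q = -49 + \left(-3 + 4 \cdot 4\right)^{2} \left(-40\right) = -49 + \left(-3 + 16\right)^{2} \left(-40\right) = -49 + 13^{2} \left(-40\right) = -49 + 169 \left(-40\right) = -49 - 6760 = -6809$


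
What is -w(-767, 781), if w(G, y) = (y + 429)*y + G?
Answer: -944243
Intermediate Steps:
w(G, y) = G + y*(429 + y) (w(G, y) = (429 + y)*y + G = y*(429 + y) + G = G + y*(429 + y))
-w(-767, 781) = -(-767 + 781² + 429*781) = -(-767 + 609961 + 335049) = -1*944243 = -944243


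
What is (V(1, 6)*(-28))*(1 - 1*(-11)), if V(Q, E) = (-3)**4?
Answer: -27216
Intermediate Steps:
V(Q, E) = 81
(V(1, 6)*(-28))*(1 - 1*(-11)) = (81*(-28))*(1 - 1*(-11)) = -2268*(1 + 11) = -2268*12 = -27216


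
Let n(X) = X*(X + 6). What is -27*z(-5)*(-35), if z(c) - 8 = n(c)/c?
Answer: 8505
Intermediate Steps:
n(X) = X*(6 + X)
z(c) = 14 + c (z(c) = 8 + (c*(6 + c))/c = 8 + (6 + c) = 14 + c)
-27*z(-5)*(-35) = -27*(14 - 5)*(-35) = -27*9*(-35) = -243*(-35) = 8505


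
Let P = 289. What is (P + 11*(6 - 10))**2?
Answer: 60025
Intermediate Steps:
(P + 11*(6 - 10))**2 = (289 + 11*(6 - 10))**2 = (289 + 11*(-4))**2 = (289 - 44)**2 = 245**2 = 60025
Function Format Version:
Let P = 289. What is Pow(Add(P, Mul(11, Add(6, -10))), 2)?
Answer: 60025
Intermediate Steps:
Pow(Add(P, Mul(11, Add(6, -10))), 2) = Pow(Add(289, Mul(11, Add(6, -10))), 2) = Pow(Add(289, Mul(11, -4)), 2) = Pow(Add(289, -44), 2) = Pow(245, 2) = 60025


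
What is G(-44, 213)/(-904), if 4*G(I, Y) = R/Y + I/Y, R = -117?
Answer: 161/770208 ≈ 0.00020903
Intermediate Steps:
G(I, Y) = -117/(4*Y) + I/(4*Y) (G(I, Y) = (-117/Y + I/Y)/4 = -117/(4*Y) + I/(4*Y))
G(-44, 213)/(-904) = ((¼)*(-117 - 44)/213)/(-904) = ((¼)*(1/213)*(-161))*(-1/904) = -161/852*(-1/904) = 161/770208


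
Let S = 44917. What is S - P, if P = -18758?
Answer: 63675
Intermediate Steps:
S - P = 44917 - 1*(-18758) = 44917 + 18758 = 63675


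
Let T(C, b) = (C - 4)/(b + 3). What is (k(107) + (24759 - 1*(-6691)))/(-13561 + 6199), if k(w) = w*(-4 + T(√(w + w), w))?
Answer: -852998/202455 - 107*√214/809820 ≈ -4.2152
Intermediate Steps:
T(C, b) = (-4 + C)/(3 + b)
k(w) = w*(-4 + (-4 + √2*√w)/(3 + w)) (k(w) = w*(-4 + (-4 + √(w + w))/(3 + w)) = w*(-4 + (-4 + √(2*w))/(3 + w)) = w*(-4 + (-4 + √2*√w)/(3 + w)))
(k(107) + (24759 - 1*(-6691)))/(-13561 + 6199) = (-1*107*(16 + 4*107 - √2*√107)/(3 + 107) + (24759 - 1*(-6691)))/(-13561 + 6199) = (-1*107*(16 + 428 - √214)/110 + (24759 + 6691))/(-7362) = (-1*107*1/110*(444 - √214) + 31450)*(-1/7362) = ((-23754/55 + 107*√214/110) + 31450)*(-1/7362) = (1705996/55 + 107*√214/110)*(-1/7362) = -852998/202455 - 107*√214/809820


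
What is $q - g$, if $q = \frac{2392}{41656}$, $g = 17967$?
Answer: $- \frac{93553870}{5207} \approx -17967.0$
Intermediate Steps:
$q = \frac{299}{5207}$ ($q = 2392 \cdot \frac{1}{41656} = \frac{299}{5207} \approx 0.057423$)
$q - g = \frac{299}{5207} - 17967 = - \frac{93553870}{5207}$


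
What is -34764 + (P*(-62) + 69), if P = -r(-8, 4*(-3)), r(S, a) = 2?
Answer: -34571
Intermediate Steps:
P = -2 (P = -1*2 = -2)
-34764 + (P*(-62) + 69) = -34764 + (-2*(-62) + 69) = -34764 + (124 + 69) = -34764 + 193 = -34571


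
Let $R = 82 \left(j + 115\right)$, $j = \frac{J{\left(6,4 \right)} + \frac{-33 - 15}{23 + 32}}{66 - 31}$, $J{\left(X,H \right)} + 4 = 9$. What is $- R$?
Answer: $- \frac{18171364}{1925} \approx -9439.7$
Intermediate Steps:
$J{\left(X,H \right)} = 5$ ($J{\left(X,H \right)} = -4 + 9 = 5$)
$j = \frac{227}{1925}$ ($j = \frac{5 + \frac{-33 - 15}{23 + 32}}{66 - 31} = \frac{5 - \frac{48}{55}}{35} = \left(5 - \frac{48}{55}\right) \frac{1}{35} = \frac{227}{55} \cdot \frac{1}{35} = \frac{227}{1925} \approx 0.11792$)
$R = \frac{18171364}{1925}$ ($R = 82 \left(\frac{227}{1925} + 115\right) = 82 \cdot \frac{221602}{1925} = \frac{18171364}{1925} \approx 9439.7$)
$- R = \left(-1\right) \frac{18171364}{1925} = - \frac{18171364}{1925}$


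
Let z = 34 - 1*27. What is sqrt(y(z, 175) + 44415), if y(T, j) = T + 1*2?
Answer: 6*sqrt(1234) ≈ 210.77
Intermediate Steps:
z = 7 (z = 34 - 27 = 7)
y(T, j) = 2 + T (y(T, j) = T + 2 = 2 + T)
sqrt(y(z, 175) + 44415) = sqrt((2 + 7) + 44415) = sqrt(9 + 44415) = sqrt(44424) = 6*sqrt(1234)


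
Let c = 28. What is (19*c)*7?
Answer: 3724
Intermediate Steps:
(19*c)*7 = (19*28)*7 = 532*7 = 3724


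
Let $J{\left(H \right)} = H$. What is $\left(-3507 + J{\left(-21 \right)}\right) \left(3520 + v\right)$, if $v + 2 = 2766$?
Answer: $-22169952$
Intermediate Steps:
$v = 2764$ ($v = -2 + 2766 = 2764$)
$\left(-3507 + J{\left(-21 \right)}\right) \left(3520 + v\right) = \left(-3507 - 21\right) \left(3520 + 2764\right) = \left(-3528\right) 6284 = -22169952$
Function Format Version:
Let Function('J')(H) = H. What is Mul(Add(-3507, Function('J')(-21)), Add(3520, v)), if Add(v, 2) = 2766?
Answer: -22169952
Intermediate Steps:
v = 2764 (v = Add(-2, 2766) = 2764)
Mul(Add(-3507, Function('J')(-21)), Add(3520, v)) = Mul(Add(-3507, -21), Add(3520, 2764)) = Mul(-3528, 6284) = -22169952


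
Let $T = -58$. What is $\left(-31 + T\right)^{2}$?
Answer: $7921$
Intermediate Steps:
$\left(-31 + T\right)^{2} = \left(-31 - 58\right)^{2} = \left(-89\right)^{2} = 7921$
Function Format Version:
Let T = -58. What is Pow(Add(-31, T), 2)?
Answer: 7921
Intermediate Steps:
Pow(Add(-31, T), 2) = Pow(Add(-31, -58), 2) = Pow(-89, 2) = 7921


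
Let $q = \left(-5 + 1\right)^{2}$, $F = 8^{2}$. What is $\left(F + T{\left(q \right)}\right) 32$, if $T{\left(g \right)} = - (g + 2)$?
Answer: $1472$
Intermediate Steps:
$F = 64$
$q = 16$ ($q = \left(-4\right)^{2} = 16$)
$T{\left(g \right)} = -2 - g$ ($T{\left(g \right)} = - (2 + g) = -2 - g$)
$\left(F + T{\left(q \right)}\right) 32 = \left(64 - 18\right) 32 = 46 \cdot 32 = 1472$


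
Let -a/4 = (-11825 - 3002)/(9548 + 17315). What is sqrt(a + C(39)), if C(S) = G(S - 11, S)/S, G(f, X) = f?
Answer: 2*sqrt(802813273158)/1047657 ≈ 1.7105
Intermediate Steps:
a = 59308/26863 (a = -4*(-11825 - 3002)/(9548 + 17315) = -(-59308)/26863 = -4*(-14827/26863) = 59308/26863 ≈ 2.2078)
C(S) = (-11 + S)/S (C(S) = (S - 11)/S = (-11 + S)/S)
sqrt(a + C(39)) = sqrt(59308/26863 + (-11 + 39)/39) = sqrt(59308/26863 + (1/39)*28) = sqrt(59308/26863 + 28/39) = sqrt(3065176/1047657) = 2*sqrt(802813273158)/1047657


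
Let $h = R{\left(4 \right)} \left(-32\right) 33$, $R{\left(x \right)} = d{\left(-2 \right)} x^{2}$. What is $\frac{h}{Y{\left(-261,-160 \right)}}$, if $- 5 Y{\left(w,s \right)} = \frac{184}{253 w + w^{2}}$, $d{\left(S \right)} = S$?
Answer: $- \frac{44098560}{23} \approx -1.9173 \cdot 10^{6}$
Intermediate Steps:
$R{\left(x \right)} = - 2 x^{2}$
$Y{\left(w,s \right)} = - \frac{184}{5 \left(w^{2} + 253 w\right)}$ ($Y{\left(w,s \right)} = - \frac{184 \frac{1}{253 w + w^{2}}}{5} = - \frac{184 \frac{1}{w^{2} + 253 w}}{5} = - \frac{184}{5 \left(w^{2} + 253 w\right)}$)
$h = 33792$ ($h = - 2 \cdot 4^{2} \left(-32\right) 33 = \left(-2\right) 16 \left(-32\right) 33 = \left(-32\right) \left(-32\right) 33 = 1024 \cdot 33 = 33792$)
$\frac{h}{Y{\left(-261,-160 \right)}} = \frac{33792}{\left(- \frac{184}{5}\right) \frac{1}{-261} \frac{1}{253 - 261}} = \frac{33792}{\left(- \frac{184}{5}\right) \left(- \frac{1}{261}\right) \frac{1}{-8}} = \frac{33792}{\left(- \frac{184}{5}\right) \left(- \frac{1}{261}\right) \left(- \frac{1}{8}\right)} = \frac{33792}{- \frac{23}{1305}} = 33792 \left(- \frac{1305}{23}\right) = - \frac{44098560}{23}$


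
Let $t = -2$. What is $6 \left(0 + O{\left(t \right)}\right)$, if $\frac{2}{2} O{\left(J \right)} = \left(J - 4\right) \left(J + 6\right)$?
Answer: $-144$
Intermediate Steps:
$O{\left(J \right)} = \left(-4 + J\right) \left(6 + J\right)$ ($O{\left(J \right)} = \left(J - 4\right) \left(J + 6\right) = \left(-4 + J\right) \left(6 + J\right)$)
$6 \left(0 + O{\left(t \right)}\right) = 6 \left(0 + \left(-24 + \left(-2\right)^{2} + 2 \left(-2\right)\right)\right) = 6 \left(0 - 24\right) = 6 \left(-24\right) = -144$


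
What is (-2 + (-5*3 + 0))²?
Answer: 289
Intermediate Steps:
(-2 + (-5*3 + 0))² = (-2 + (-15 + 0))² = (-2 - 15)² = (-17)² = 289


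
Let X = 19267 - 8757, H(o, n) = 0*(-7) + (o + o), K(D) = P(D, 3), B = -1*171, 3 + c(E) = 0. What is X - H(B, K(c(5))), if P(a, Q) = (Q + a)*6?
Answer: 10852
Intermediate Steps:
c(E) = -3 (c(E) = -3 + 0 = -3)
P(a, Q) = 6*Q + 6*a
B = -171
K(D) = 18 + 6*D (K(D) = 6*3 + 6*D = 18 + 6*D)
H(o, n) = 2*o (H(o, n) = 0 + 2*o = 2*o)
X = 10510
X - H(B, K(c(5))) = 10510 - 2*(-171) = 10510 - 1*(-342) = 10510 + 342 = 10852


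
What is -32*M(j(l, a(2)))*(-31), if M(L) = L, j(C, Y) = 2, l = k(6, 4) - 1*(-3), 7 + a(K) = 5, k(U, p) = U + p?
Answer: 1984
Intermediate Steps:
a(K) = -2 (a(K) = -7 + 5 = -2)
l = 13 (l = (6 + 4) - 1*(-3) = 10 + 3 = 13)
-32*M(j(l, a(2)))*(-31) = -32*2*(-31) = -64*(-31) = 1984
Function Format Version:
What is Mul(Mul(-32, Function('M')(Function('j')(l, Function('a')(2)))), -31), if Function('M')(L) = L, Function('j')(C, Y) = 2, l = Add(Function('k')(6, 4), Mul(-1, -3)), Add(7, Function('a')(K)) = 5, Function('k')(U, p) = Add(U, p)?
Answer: 1984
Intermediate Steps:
Function('a')(K) = -2 (Function('a')(K) = Add(-7, 5) = -2)
l = 13 (l = Add(Add(6, 4), Mul(-1, -3)) = Add(10, 3) = 13)
Mul(Mul(-32, Function('M')(Function('j')(l, Function('a')(2)))), -31) = Mul(Mul(-32, 2), -31) = Mul(-64, -31) = 1984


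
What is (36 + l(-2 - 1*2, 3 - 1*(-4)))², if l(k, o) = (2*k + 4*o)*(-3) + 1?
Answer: 529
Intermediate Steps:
l(k, o) = 1 - 12*o - 6*k (l(k, o) = (-12*o - 6*k) + 1 = 1 - 12*o - 6*k)
(36 + l(-2 - 1*2, 3 - 1*(-4)))² = (36 + (1 - 12*(3 - 1*(-4)) - 6*(-2 - 1*2)))² = (36 + (1 - 12*(3 + 4) - 6*(-2 - 2)))² = (36 + (1 - 12*7 - 6*(-4)))² = (36 + (1 - 84 + 24))² = (36 - 59)² = (-23)² = 529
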